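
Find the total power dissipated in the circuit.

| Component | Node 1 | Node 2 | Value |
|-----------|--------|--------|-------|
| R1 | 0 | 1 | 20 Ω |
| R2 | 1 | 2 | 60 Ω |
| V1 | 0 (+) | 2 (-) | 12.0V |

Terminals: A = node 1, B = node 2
Nodal analysis, taking node 2 as the 0 V reference.
Source V1 fixes V_0 = 12 V.
KCL at each unknown node (sum of currents leaving = 0; resistances in Ω):
  Node 1: (V_1 - 12)/20 + (V_1 - 0)/60 = 0
Collecting terms: 0.06667 × V_1 = 0.6  =>  V_1 = 9 V
Power in each resistor, P = (ΔV)²/R:
  P_R1 = (12 - 9)²/20 = 0.45 W
  P_R2 = (9 - 0)²/60 = 1.35 W
P_total = P_R1 + P_R2 = 1.8 W

Final answer: 1.8 W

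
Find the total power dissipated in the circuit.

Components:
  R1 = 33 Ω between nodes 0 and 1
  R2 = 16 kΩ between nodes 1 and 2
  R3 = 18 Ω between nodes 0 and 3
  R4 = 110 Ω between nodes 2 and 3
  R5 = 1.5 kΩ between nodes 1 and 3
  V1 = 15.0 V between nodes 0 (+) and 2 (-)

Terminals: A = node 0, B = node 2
Nodal analysis, taking node 2 as the 0 V reference.
Source V1 fixes V_0 = 15 V.
KCL at each unknown node (sum of currents leaving = 0; resistances in Ω):
  Node 1: (V_1 - 15)/33 + (V_1 - 0)/16000 + (V_1 - V_3)/1500 = 0
  Node 3: (V_3 - 15)/18 + (V_3 - 0)/110 + (V_3 - V_1)/1500 = 0
Collecting terms (coefficients in siemens):
  0.03103·V_1 - 0.0006667·V_3 = 0.4545
  0.06531·V_3 - 0.0006667·V_1 = 0.8333
Determinant D = (0.03103)(0.06531) - (-0.0006667)(-0.0006667) = 0.002026
V_1 = [(0.4545)(0.06531) - (-0.0006667)(0.8333)]/D = 14.92 V
V_3 = [(0.03103)(0.8333) - (0.4545)(-0.0006667)]/D = 12.91 V
Power in each resistor, P = (ΔV)²/R:
  P_R1 = (15 - 14.92)²/33 = 0.0001708 W
  P_R2 = (14.92 - 0)²/16000 = 0.01392 W
  P_R3 = (15 - 12.91)²/18 = 0.2423 W
  P_R4 = (0 - 12.91)²/110 = 1.515 W
  P_R5 = (14.92 - 12.91)²/1500 = 0.002703 W
P_total = P_R1 + P_R2 + P_R3 + P_R4 + P_R5 = 1.775 W

Final answer: 1.775 W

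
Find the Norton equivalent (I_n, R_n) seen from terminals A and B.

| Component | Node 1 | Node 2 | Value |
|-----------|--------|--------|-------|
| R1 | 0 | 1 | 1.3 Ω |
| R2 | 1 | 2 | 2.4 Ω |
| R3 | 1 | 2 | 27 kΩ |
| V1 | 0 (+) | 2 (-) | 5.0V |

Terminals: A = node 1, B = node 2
Find the Thévenin equivalent first; then I_n = V_th/R_th and R_n = R_th.
Step 1 — V_th is the open-circuit voltage V_A - V_B (nothing connected across the terminals).
Nodal analysis, taking node 2 as the 0 V reference.
Source V1 fixes V_0 = 5 V.
KCL at each unknown node (sum of currents leaving = 0; resistances in Ω):
  Node 1: (V_1 - 5)/1.3 + (V_1 - 0)/2.4 + (V_1 - 0)/27000 = 0
Collecting terms: 1.186 × V_1 = 3.846  =>  V_1 = 3.243 V
V_th = V_1 - V_2 = 3.243 - 0 = 3.243 V
Step 2 — R_th: zero the source — replace V1 by a short circuit (node 2 merges into node 0) — and find the resistance seen between A (node 1) and B (node 0).
Reduce the network between node 1 (A) and node 0 (B) by series/parallel combination:
  Rp1 = R1 ‖ R2 ‖ R3 (parallel, all between nodes 0 and 1) = 1/(1/1.3 + 1/2.4 + 1/27000) = 0.8432 Ω
R_th = 0.8432 Ω
I_n = V_th/R_th = 3.243/0.8432 = 3.846 A, and R_n = R_th = 0.8432 Ω

Final answer: I_n = 3.846 A, R_n = 0.8432 Ω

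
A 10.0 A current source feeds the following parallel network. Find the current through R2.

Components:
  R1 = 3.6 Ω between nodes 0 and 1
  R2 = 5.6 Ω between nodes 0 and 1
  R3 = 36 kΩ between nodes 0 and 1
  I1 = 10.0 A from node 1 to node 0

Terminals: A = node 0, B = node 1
All resistors sit directly between nodes 0 and 1, so they are in parallel and share one voltage V; the full source current 10 A splits among them.
1/R_par = 1/3.6 + 1/5.6 + 1/36000 = 0.4564 S  =>  R_par = 2.191 Ω
V = I × R_par = 10 × 2.191 = 21.91 V
I_R2 = V/R2 = 21.91/5.6 = 3.913 A

Final answer: 3.913 A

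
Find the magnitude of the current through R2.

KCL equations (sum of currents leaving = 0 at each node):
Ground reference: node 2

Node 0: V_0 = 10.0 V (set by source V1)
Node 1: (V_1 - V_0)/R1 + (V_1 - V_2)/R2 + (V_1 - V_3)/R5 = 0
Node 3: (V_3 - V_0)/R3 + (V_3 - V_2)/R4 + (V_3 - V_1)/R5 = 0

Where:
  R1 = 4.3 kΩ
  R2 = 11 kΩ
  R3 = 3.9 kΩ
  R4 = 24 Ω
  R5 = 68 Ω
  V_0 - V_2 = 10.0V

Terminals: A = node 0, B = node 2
Nodal analysis, taking node 2 as the 0 V reference.
Source V1 fixes V_0 = 10 V.
KCL at each unknown node (sum of currents leaving = 0; resistances in Ω):
  Node 1: (V_1 - 10)/4300 + (V_1 - 0)/11000 + (V_1 - V_3)/68 = 0
  Node 3: (V_3 - 10)/3900 + (V_3 - 0)/24 + (V_3 - V_1)/68 = 0
Collecting terms (coefficients in siemens):
  0.01503·V_1 - 0.01471·V_3 = 0.002326
  0.05663·V_3 - 0.01471·V_1 = 0.002564
Determinant D = (0.01503)(0.05663) - (-0.01471)(-0.01471) = 0.0006348
V_1 = [(0.002326)(0.05663) - (-0.01471)(0.002564)]/D = 0.2668 V
V_3 = [(0.01503)(0.002564) - (0.002326)(-0.01471)]/D = 0.1146 V
I_R2 = (V_1 - V_2)/R2 = (0.2668 - 0)/11000 = 0.00002426 A
|I_R2| = 0.00002426 A

Final answer: |I_R2| = 2.426e-05 A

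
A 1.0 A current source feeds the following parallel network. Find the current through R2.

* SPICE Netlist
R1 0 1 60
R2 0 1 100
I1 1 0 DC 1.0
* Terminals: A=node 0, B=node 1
All resistors sit directly between nodes 0 and 1, so they are in parallel and share one voltage V; the full source current 1 A splits among them.
1/R_par = 1/60 + 1/100 = 0.02667 S  =>  R_par = 37.5 Ω
V = I × R_par = 1 × 37.5 = 37.5 V
I_R2 = V/R2 = 37.5/100 = 0.375 A

Final answer: 0.375 A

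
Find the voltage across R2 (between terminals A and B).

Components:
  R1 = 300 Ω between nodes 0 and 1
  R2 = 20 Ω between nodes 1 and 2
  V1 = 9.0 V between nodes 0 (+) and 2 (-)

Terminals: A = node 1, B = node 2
R1 and R2 are in series across V1 (node 0 → node 1 → node 2), and the output A–B is taken across R2, so this is a voltage divider.
Series current: I = V1/(R1 + R2) = 9/(300 + 20) = 9/320 = 0.02813 A
V_R2 = I × R2 = V1 × R2/(R1 + R2) = 9 × 20/320 = 0.5625 V

Final answer: 0.5625 V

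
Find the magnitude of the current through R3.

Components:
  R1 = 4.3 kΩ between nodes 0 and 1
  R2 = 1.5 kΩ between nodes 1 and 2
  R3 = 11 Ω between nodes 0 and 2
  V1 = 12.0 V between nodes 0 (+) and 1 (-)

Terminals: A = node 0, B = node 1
Nodal analysis, taking node 1 as the 0 V reference.
Source V1 fixes V_0 = 12 V.
KCL at each unknown node (sum of currents leaving = 0; resistances in Ω):
  Node 2: (V_2 - 0)/1500 + (V_2 - 12)/11 = 0
Collecting terms: 0.09158 × V_2 = 1.091  =>  V_2 = 11.91 V
I_R3 = (V_0 - V_2)/R3 = (12 - 11.91)/11 = 0.007942 A
|I_R3| = 0.007942 A

Final answer: |I_R3| = 0.007942 A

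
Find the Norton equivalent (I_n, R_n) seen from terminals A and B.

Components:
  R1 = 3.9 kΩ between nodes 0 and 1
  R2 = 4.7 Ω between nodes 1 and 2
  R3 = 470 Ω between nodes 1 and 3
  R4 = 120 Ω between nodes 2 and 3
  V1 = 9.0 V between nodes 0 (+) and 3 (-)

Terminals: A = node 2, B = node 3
Find the Thévenin equivalent first; then I_n = V_th/R_th and R_n = R_th.
Step 1 — V_th is the open-circuit voltage V_A - V_B (nothing connected across the terminals).
Nodal analysis, taking node 3 as the 0 V reference.
Source V1 fixes V_0 = 9 V.
KCL at each unknown node (sum of currents leaving = 0; resistances in Ω):
  Node 1: (V_1 - 9)/3900 + (V_1 - V_2)/4.7 + (V_1 - 0)/470 = 0
  Node 2: (V_2 - V_1)/4.7 + (V_2 - 0)/120 = 0
Collecting terms (coefficients in siemens):
  0.2152·V_1 - 0.2128·V_2 = 0.002308
  0.2211·V_2 - 0.2128·V_1 = 0
Determinant D = (0.2152)(0.2211) - (-0.2128)(-0.2128) = 0.0023
V_1 = [(0.002308)(0.2211) - (-0.2128)(0)]/D = 0.2218 V
V_2 = [(0.2152)(0) - (0.002308)(-0.2128)]/D = 0.2135 V
V_th = V_2 - V_3 = 0.2135 - 0 = 0.2135 V
Step 2 — R_th: zero the source — replace V1 by a short circuit (node 3 merges into node 0) — and find the resistance seen between A (node 2) and B (node 0).
Reduce the network between node 2 (A) and node 0 (B) by series/parallel combination:
  Rp1 = R1 ‖ R3 (parallel, both between nodes 0 and 1) = 1/(1/3900 + 1/470) = 419.5 Ω
  Rs1 = R2 + Rp1 (series, joined only at node 1) = 4.7 + 419.5 = 424.2 Ω
  Rp2 = R4 ‖ Rs1 (parallel, both between nodes 0 and 2) = 1/(1/120 + 1/424.2) = 93.54 Ω
R_th = 93.54 Ω
I_n = V_th/R_th = 0.2135/93.54 = 0.002282 A, and R_n = R_th = 93.54 Ω

Final answer: I_n = 0.002282 A, R_n = 93.54 Ω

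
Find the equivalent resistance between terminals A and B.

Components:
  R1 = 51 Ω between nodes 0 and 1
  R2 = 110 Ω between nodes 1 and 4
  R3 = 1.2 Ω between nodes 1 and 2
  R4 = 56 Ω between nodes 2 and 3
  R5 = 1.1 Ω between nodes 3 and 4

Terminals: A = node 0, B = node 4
Reduce the network between node 0 (A) and node 4 (B) by series/parallel combination:
  Rs1 = R3 + R4 (series, joined only at node 2) = 1.2 + 56 = 57.2 Ω
  Rs2 = R5 + Rs1 (series, joined only at node 3) = 1.1 + 57.2 = 58.3 Ω
  Rp1 = R2 ‖ Rs2 (parallel, both between nodes 1 and 4) = 1/(1/110 + 1/58.3) = 38.1 Ω
  Rs3 = R1 + Rp1 (series, joined only at node 1) = 51 + 38.1 = 89.1 Ω
R_eq = 89.1 Ω

Final answer: 89.1 Ω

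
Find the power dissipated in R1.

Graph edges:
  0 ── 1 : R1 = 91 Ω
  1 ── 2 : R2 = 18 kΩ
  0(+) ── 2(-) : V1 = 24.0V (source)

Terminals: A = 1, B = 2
Nodal analysis, taking node 2 as the 0 V reference.
Source V1 fixes V_0 = 24 V.
KCL at each unknown node (sum of currents leaving = 0; resistances in Ω):
  Node 1: (V_1 - 24)/91 + (V_1 - 0)/18000 = 0
Collecting terms: 0.01104 × V_1 = 0.2637  =>  V_1 = 23.88 V
I_R1 = (V_0 - V_1)/R1 = (24 - 23.88)/91 = 0.001327 A
P_R1 = I_R1² × R1 = (0.001327)² × 91 = 0.0001602 W

Final answer: 0.0001602 W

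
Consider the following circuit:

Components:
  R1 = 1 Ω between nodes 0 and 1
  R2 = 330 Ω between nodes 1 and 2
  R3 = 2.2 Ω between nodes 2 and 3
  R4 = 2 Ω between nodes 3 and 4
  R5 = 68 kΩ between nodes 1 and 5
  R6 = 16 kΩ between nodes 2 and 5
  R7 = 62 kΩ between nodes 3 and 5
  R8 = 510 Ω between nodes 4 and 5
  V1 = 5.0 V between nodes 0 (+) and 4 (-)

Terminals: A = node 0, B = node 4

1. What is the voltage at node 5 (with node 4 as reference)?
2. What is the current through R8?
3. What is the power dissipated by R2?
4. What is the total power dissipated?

Nodal analysis, taking node 4 as the 0 V reference.
Source V1 fixes V_0 = 5 V.
KCL at each unknown node (sum of currents leaving = 0; resistances in Ω):
  Node 1: (V_1 - 5)/1 + (V_1 - V_2)/330 + (V_1 - V_5)/68000 = 0
  Node 2: (V_2 - V_1)/330 + (V_2 - V_3)/2.2 + (V_2 - V_5)/16000 = 0
  Node 3: (V_3 - V_2)/2.2 + (V_3 - 0)/2 + (V_3 - V_5)/62000 = 0
  Node 5: (V_5 - V_1)/68000 + (V_5 - V_2)/16000 + (V_5 - V_3)/62000 + (V_5 - 0)/510 = 0
Collecting terms (coefficients in siemens):
  1.003·V_1 - 0.00303·V_2 - 0.00001471·V_5 = 5
  0.4576·V_2 - 0.00303·V_1 - 0.4545·V_3 - 0.0000625·V_5 = 0
  0.9546·V_3 - 0.4545·V_2 - 0.00001613·V_5 = 0
  0.002054·V_5 - 0.00001471·V_1 - 0.0000625·V_2 - 0.00001613·V_3 = 0
Solving these 4 simultaneous equations (Gaussian elimination) gives:
  V_1 = 4.985 V, V_2 = 0.06264 V, V_3 = 0.02983 V, V_5 = 0.03783 V
Part 1:
  Read off the nodal solution: V_5 = 0.03783 V
Part 2:
  I_R8 = (V_4 - V_5)/R8 = (0 - 0.03783)/510 = -0.00007417 A
  Magnitude: I_R8 = 0.00007417 A
Part 3:
  I_R2 = (V_1 - V_2)/R2 = (4.985 - 0.06264)/330 = 0.01492 A
  P_R2 = I_R2² × R2 = (0.01492)² × 330 = 0.07342 W
Part 4:
  Power in each resistor, P = (ΔV)²/R:
    P_R1 = (5 - 4.985)²/1 = 0.0002247 W
    P_R2 = (4.985 - 0.06264)²/330 = 0.07342 W
    P_R3 = (0.06264 - 0.02983)²/2.2 = 0.0004894 W
    P_R4 = (0.02983 - 0)²/2 = 0.0004449 W
    P_R5 = (4.985 - 0.03783)²/68000 = 0.0003599 W
    P_R6 = (0.06264 - 0.03783)²/16000 = 0.00000003848 W
    P_R7 = (0.02983 - 0.03783)²/62000 = 0.000000001032 W
    P_R8 = (0 - 0.03783)²/510 = 0.000002806 W
  P_total = P_R1 + P_R2 + P_R3 + P_R4 + P_R5 + P_R6 + P_R7 + P_R8 = 0.07495 W

Final answers:
1. V_5 = 0.03783 V
2. I_R8 = 7.417e-05 A
3. P_R2 = 0.07342 W
4. P_total = 0.07495 W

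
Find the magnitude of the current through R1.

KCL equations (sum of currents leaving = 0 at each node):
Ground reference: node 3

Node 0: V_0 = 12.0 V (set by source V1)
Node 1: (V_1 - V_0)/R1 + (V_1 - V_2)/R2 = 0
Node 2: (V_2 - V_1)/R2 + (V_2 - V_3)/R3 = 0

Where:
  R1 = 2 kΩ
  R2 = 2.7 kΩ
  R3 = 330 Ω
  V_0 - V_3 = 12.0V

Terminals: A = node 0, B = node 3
Nodal analysis, taking node 3 as the 0 V reference.
Source V1 fixes V_0 = 12 V.
KCL at each unknown node (sum of currents leaving = 0; resistances in Ω):
  Node 1: (V_1 - 12)/2000 + (V_1 - V_2)/2700 = 0
  Node 2: (V_2 - V_1)/2700 + (V_2 - 0)/330 = 0
Collecting terms (coefficients in siemens):
  0.0008704·V_1 - 0.0003704·V_2 = 0.006
  0.003401·V_2 - 0.0003704·V_1 = 0
Determinant D = (0.0008704)(0.003401) - (-0.0003704)(-0.0003704) = 0.000002823
V_1 = [(0.006)(0.003401) - (-0.0003704)(0)]/D = 7.229 V
V_2 = [(0.0008704)(0) - (0.006)(-0.0003704)]/D = 0.7873 V
I_R1 = (V_0 - V_1)/R1 = (12 - 7.229)/2000 = 0.002386 A
|I_R1| = 0.002386 A

Final answer: |I_R1| = 0.002386 A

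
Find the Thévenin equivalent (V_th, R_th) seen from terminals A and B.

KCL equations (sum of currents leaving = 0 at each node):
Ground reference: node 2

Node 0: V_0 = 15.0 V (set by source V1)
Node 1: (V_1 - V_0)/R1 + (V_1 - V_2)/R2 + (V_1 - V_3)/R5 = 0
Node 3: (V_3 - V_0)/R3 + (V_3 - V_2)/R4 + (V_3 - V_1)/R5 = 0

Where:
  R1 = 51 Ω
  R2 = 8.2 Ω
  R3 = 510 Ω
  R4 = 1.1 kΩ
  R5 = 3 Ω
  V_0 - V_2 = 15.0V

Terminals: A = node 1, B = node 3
Step 1 — V_th is the open-circuit voltage V_A - V_B (nothing connected across the terminals).
Nodal analysis, taking node 2 as the 0 V reference.
Source V1 fixes V_0 = 15 V.
KCL at each unknown node (sum of currents leaving = 0; resistances in Ω):
  Node 1: (V_1 - 15)/51 + (V_1 - 0)/8.2 + (V_1 - V_3)/3 = 0
  Node 3: (V_3 - 15)/510 + (V_3 - 0)/1100 + (V_3 - V_1)/3 = 0
Collecting terms (coefficients in siemens):
  0.4749·V_1 - 0.3333·V_3 = 0.2941
  0.3362·V_3 - 0.3333·V_1 = 0.02941
Determinant D = (0.4749)(0.3362) - (-0.3333)(-0.3333) = 0.04855
V_1 = [(0.2941)(0.3362) - (-0.3333)(0.02941)]/D = 2.239 V
V_3 = [(0.4749)(0.02941) - (0.2941)(-0.3333)]/D = 2.307 V
V_th = V_1 - V_3 = 2.239 - 2.307 = -0.06837 V
Step 2 — R_th: zero the source — replace V1 by a short circuit (node 2 merges into node 0) — and find the resistance seen between A (node 1) and B (node 3).
Reduce the network between node 1 (A) and node 3 (B) by series/parallel combination:
  Rp1 = R1 ‖ R2 (parallel, both between nodes 0 and 1) = 1/(1/51 + 1/8.2) = 7.064 Ω
  Rp2 = R3 ‖ R4 (parallel, both between nodes 0 and 3) = 1/(1/510 + 1/1100) = 348.4 Ω
  Rs1 = Rp1 + Rp2 (series, joined only at node 0) = 7.064 + 348.4 = 355.5 Ω
  Rp3 = R5 ‖ Rs1 (parallel, both between nodes 1 and 3) = 1/(1/3 + 1/355.5) = 2.975 Ω
R_th = 2.975 Ω

Final answer: V_th = -0.06837 V, R_th = 2.975 Ω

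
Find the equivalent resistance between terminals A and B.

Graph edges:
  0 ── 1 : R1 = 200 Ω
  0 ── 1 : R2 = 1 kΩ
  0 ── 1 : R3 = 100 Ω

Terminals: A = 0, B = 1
Reduce the network between node 0 (A) and node 1 (B) by series/parallel combination:
  Rp1 = R1 ‖ R2 ‖ R3 (parallel, all between nodes 0 and 1) = 1/(1/200 + 1/1000 + 1/100) = 62.5 Ω
R_eq = 62.5 Ω

Final answer: 62.5 Ω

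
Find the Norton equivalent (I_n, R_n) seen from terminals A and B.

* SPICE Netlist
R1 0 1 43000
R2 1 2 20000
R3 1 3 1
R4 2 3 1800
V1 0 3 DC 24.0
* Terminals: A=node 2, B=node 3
Find the Thévenin equivalent first; then I_n = V_th/R_th and R_n = R_th.
Step 1 — V_th is the open-circuit voltage V_A - V_B (nothing connected across the terminals).
Nodal analysis, taking node 3 as the 0 V reference.
Source V1 fixes V_0 = 24 V.
KCL at each unknown node (sum of currents leaving = 0; resistances in Ω):
  Node 1: (V_1 - 24)/43000 + (V_1 - V_2)/20000 + (V_1 - 0)/1 = 0
  Node 2: (V_2 - V_1)/20000 + (V_2 - 0)/1800 = 0
Collecting terms (coefficients in siemens):
  1·V_1 - 0.00005·V_2 = 0.0005581
  0.0006056·V_2 - 0.00005·V_1 = 0
Determinant D = (1)(0.0006056) - (-0.00005)(-0.00005) = 0.0006056
V_1 = [(0.0005581)(0.0006056) - (-0.00005)(0)]/D = 0.0005581 V
V_2 = [(1)(0) - (0.0005581)(-0.00005)]/D = 0.00004608 V
V_th = V_2 - V_3 = 0.00004608 - 0 = 0.00004608 V
Step 2 — R_th: zero the source — replace V1 by a short circuit (node 3 merges into node 0) — and find the resistance seen between A (node 2) and B (node 0).
Reduce the network between node 2 (A) and node 0 (B) by series/parallel combination:
  Rp1 = R1 ‖ R3 (parallel, both between nodes 0 and 1) = 1/(1/43000 + 1/1) = 1 Ω
  Rs1 = R2 + Rp1 (series, joined only at node 1) = 20000 + 1 = 20000 Ω
  Rp2 = R4 ‖ Rs1 (parallel, both between nodes 0 and 2) = 1/(1/1800 + 1/20000) = 1651 Ω
R_th = 1.651 kΩ
I_n = V_th/R_th = 0.00004608/1651 = 0.0000000279 A, and R_n = R_th = 1.651 kΩ

Final answer: I_n = 2.79e-08 A, R_n = 1.651 kΩ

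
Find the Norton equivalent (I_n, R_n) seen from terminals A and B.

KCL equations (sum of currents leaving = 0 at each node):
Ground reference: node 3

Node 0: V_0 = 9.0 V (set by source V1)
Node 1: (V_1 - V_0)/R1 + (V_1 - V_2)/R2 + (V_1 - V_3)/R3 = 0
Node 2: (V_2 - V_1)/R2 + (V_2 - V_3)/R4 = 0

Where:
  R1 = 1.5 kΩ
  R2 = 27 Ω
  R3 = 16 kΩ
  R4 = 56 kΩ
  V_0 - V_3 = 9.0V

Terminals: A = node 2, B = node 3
Find the Thévenin equivalent first; then I_n = V_th/R_th and R_n = R_th.
Step 1 — V_th is the open-circuit voltage V_A - V_B (nothing connected across the terminals).
Nodal analysis, taking node 3 as the 0 V reference.
Source V1 fixes V_0 = 9 V.
KCL at each unknown node (sum of currents leaving = 0; resistances in Ω):
  Node 1: (V_1 - 9)/1500 + (V_1 - V_2)/27 + (V_1 - 0)/16000 = 0
  Node 2: (V_2 - V_1)/27 + (V_2 - 0)/56000 = 0
Collecting terms (coefficients in siemens):
  0.03777·V_1 - 0.03704·V_2 = 0.006
  0.03705·V_2 - 0.03704·V_1 = 0
Determinant D = (0.03777)(0.03705) - (-0.03704)(-0.03704) = 0.00002768
V_1 = [(0.006)(0.03705) - (-0.03704)(0)]/D = 8.032 V
V_2 = [(0.03777)(0) - (0.006)(-0.03704)]/D = 8.028 V
V_th = V_2 - V_3 = 8.028 - 0 = 8.028 V
Step 2 — R_th: zero the source — replace V1 by a short circuit (node 3 merges into node 0) — and find the resistance seen between A (node 2) and B (node 0).
Reduce the network between node 2 (A) and node 0 (B) by series/parallel combination:
  Rp1 = R1 ‖ R3 (parallel, both between nodes 0 and 1) = 1/(1/1500 + 1/16000) = 1371 Ω
  Rs1 = R2 + Rp1 (series, joined only at node 1) = 27 + 1371 = 1398 Ω
  Rp2 = R4 ‖ Rs1 (parallel, both between nodes 0 and 2) = 1/(1/56000 + 1/1398) = 1364 Ω
R_th = 1.364 kΩ
I_n = V_th/R_th = 8.028/1364 = 0.005884 A, and R_n = R_th = 1.364 kΩ

Final answer: I_n = 0.005884 A, R_n = 1.364 kΩ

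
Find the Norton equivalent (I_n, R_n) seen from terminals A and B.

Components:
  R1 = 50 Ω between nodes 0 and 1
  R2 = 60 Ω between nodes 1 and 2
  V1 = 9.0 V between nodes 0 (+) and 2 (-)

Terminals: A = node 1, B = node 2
Find the Thévenin equivalent first; then I_n = V_th/R_th and R_n = R_th.
Step 1 — V_th is the open-circuit voltage V_A - V_B (nothing connected across the terminals).
Nodal analysis, taking node 2 as the 0 V reference.
Source V1 fixes V_0 = 9 V.
KCL at each unknown node (sum of currents leaving = 0; resistances in Ω):
  Node 1: (V_1 - 9)/50 + (V_1 - 0)/60 = 0
Collecting terms: 0.03667 × V_1 = 0.18  =>  V_1 = 4.909 V
V_th = V_1 - V_2 = 4.909 - 0 = 4.909 V
Step 2 — R_th: zero the source — replace V1 by a short circuit (node 2 merges into node 0) — and find the resistance seen between A (node 1) and B (node 0).
Reduce the network between node 1 (A) and node 0 (B) by series/parallel combination:
  Rp1 = R1 ‖ R2 (parallel, both between nodes 0 and 1) = 1/(1/50 + 1/60) = 27.27 Ω
R_th = 27.27 Ω
I_n = V_th/R_th = 4.909/27.27 = 0.18 A, and R_n = R_th = 27.27 Ω

Final answer: I_n = 0.18 A, R_n = 27.27 Ω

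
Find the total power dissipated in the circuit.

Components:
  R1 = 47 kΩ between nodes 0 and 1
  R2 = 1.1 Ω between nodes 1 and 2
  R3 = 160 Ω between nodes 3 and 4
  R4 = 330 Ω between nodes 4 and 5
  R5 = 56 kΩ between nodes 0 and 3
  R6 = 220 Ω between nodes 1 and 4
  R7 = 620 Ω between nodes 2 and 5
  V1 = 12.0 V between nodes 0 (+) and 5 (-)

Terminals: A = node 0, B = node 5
Nodal analysis, taking node 5 as the 0 V reference.
Source V1 fixes V_0 = 12 V.
KCL at each unknown node (sum of currents leaving = 0; resistances in Ω):
  Node 1: (V_1 - 12)/47000 + (V_1 - V_2)/1.1 + (V_1 - V_4)/220 = 0
  Node 2: (V_2 - V_1)/1.1 + (V_2 - 0)/620 = 0
  Node 3: (V_3 - V_4)/160 + (V_3 - 12)/56000 = 0
  Node 4: (V_4 - V_3)/160 + (V_4 - 0)/330 + (V_4 - V_1)/220 = 0
Collecting terms (coefficients in siemens):
  0.9137·V_1 - 0.9091·V_2 - 0.004545·V_4 = 0.0002553
  0.9107·V_2 - 0.9091·V_1 = 0
  0.006268·V_3 - 0.00625·V_4 = 0.0002143
  0.01383·V_4 - 0.004545·V_1 - 0.00625·V_3 = 0
Solving these 4 simultaneous equations (Gaussian elimination) gives:
  V_1 = 0.1109 V, V_2 = 0.1107 V, V_3 = 0.1284 V, V_4 = 0.09452 V
Power in each resistor, P = (ΔV)²/R:
  P_R1 = (12 - 0.1109)²/47000 = 0.003007 W
  P_R2 = (0.1109 - 0.1107)²/1.1 = 0.00000003506 W
  P_R3 = (0.1284 - 0.09452)²/160 = 0.000007191 W
  P_R4 = (0.09452 - 0)²/330 = 0.00002707 W
  P_R5 = (12 - 0.1284)²/56000 = 0.002517 W
  P_R6 = (0.1109 - 0.09452)²/220 = 0.000001219 W
  P_R7 = (0.1107 - 0)²/620 = 0.00001976 W
P_total = P_R1 + P_R2 + P_R3 + P_R4 + P_R5 + P_R6 + P_R7 = 0.005579 W

Final answer: 0.005579 W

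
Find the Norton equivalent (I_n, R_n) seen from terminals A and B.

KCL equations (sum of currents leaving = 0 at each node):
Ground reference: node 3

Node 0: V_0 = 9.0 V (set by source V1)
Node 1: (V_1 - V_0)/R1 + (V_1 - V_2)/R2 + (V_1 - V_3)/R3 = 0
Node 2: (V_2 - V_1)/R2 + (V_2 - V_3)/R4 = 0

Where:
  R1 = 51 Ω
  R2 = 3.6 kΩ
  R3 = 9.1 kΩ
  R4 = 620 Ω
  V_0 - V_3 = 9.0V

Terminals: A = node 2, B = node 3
Find the Thévenin equivalent first; then I_n = V_th/R_th and R_n = R_th.
Step 1 — V_th is the open-circuit voltage V_A - V_B (nothing connected across the terminals).
Nodal analysis, taking node 3 as the 0 V reference.
Source V1 fixes V_0 = 9 V.
KCL at each unknown node (sum of currents leaving = 0; resistances in Ω):
  Node 1: (V_1 - 9)/51 + (V_1 - V_2)/3600 + (V_1 - 0)/9100 = 0
  Node 2: (V_2 - V_1)/3600 + (V_2 - 0)/620 = 0
Collecting terms (coefficients in siemens):
  0.02·V_1 - 0.0002778·V_2 = 0.1765
  0.001891·V_2 - 0.0002778·V_1 = 0
Determinant D = (0.02)(0.001891) - (-0.0002778)(-0.0002778) = 0.00003773
V_1 = [(0.1765)(0.001891) - (-0.0002778)(0)]/D = 8.844 V
V_2 = [(0.02)(0) - (0.1765)(-0.0002778)]/D = 1.299 V
V_th = V_2 - V_3 = 1.299 - 0 = 1.299 V
Step 2 — R_th: zero the source — replace V1 by a short circuit (node 3 merges into node 0) — and find the resistance seen between A (node 2) and B (node 0).
Reduce the network between node 2 (A) and node 0 (B) by series/parallel combination:
  Rp1 = R1 ‖ R3 (parallel, both between nodes 0 and 1) = 1/(1/51 + 1/9100) = 50.72 Ω
  Rs1 = R2 + Rp1 (series, joined only at node 1) = 3600 + 50.72 = 3651 Ω
  Rp2 = R4 ‖ Rs1 (parallel, both between nodes 0 and 2) = 1/(1/620 + 1/3651) = 530 Ω
R_th = 530 Ω
I_n = V_th/R_th = 1.299/530 = 0.002452 A, and R_n = R_th = 530 Ω

Final answer: I_n = 0.002452 A, R_n = 530 Ω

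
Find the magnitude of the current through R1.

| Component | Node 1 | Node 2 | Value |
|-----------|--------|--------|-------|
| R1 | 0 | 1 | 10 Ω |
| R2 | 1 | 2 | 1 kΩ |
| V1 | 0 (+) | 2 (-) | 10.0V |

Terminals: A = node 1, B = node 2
Nodal analysis, taking node 2 as the 0 V reference.
Source V1 fixes V_0 = 10 V.
KCL at each unknown node (sum of currents leaving = 0; resistances in Ω):
  Node 1: (V_1 - 10)/10 + (V_1 - 0)/1000 = 0
Collecting terms: 0.101 × V_1 = 1  =>  V_1 = 9.901 V
I_R1 = (V_0 - V_1)/R1 = (10 - 9.901)/10 = 0.009901 A
|I_R1| = 0.009901 A

Final answer: |I_R1| = 0.009901 A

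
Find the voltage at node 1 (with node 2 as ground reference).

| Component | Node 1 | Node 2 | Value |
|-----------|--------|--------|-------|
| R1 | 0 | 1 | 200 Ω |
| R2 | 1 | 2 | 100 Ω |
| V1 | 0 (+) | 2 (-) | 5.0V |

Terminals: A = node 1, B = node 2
Nodal analysis, taking node 2 as the 0 V reference.
Source V1 fixes V_0 = 5 V.
KCL at each unknown node (sum of currents leaving = 0; resistances in Ω):
  Node 1: (V_1 - 5)/200 + (V_1 - 0)/100 = 0
Collecting terms: 0.015 × V_1 = 0.025  =>  V_1 = 1.667 V
The requested potential is V_1 = 1.667 V.

Final answer: V_1 = 1.667 V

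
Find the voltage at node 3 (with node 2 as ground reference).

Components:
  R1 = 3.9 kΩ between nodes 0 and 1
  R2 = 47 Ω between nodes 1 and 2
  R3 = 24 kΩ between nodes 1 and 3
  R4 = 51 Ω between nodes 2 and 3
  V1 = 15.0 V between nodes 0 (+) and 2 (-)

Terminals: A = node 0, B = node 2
Nodal analysis, taking node 2 as the 0 V reference.
Source V1 fixes V_0 = 15 V.
KCL at each unknown node (sum of currents leaving = 0; resistances in Ω):
  Node 1: (V_1 - 15)/3900 + (V_1 - 0)/47 + (V_1 - V_3)/24000 = 0
  Node 3: (V_3 - V_1)/24000 + (V_3 - 0)/51 = 0
Collecting terms (coefficients in siemens):
  0.02157·V_1 - 0.00004167·V_3 = 0.003846
  0.01965·V_3 - 0.00004167·V_1 = 0
Determinant D = (0.02157)(0.01965) - (-0.00004167)(-0.00004167) = 0.0004239
V_1 = [(0.003846)(0.01965) - (-0.00004167)(0)]/D = 0.1783 V
V_3 = [(0.02157)(0) - (0.003846)(-0.00004167)]/D = 0.000378 V
The requested potential is V_3 = 0.000378 V.

Final answer: V_3 = 0.000378 V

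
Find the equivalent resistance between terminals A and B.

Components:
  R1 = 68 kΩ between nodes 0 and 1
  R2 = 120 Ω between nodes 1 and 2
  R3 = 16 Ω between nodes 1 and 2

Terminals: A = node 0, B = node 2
Reduce the network between node 0 (A) and node 2 (B) by series/parallel combination:
  Rp1 = R2 ‖ R3 (parallel, both between nodes 1 and 2) = 1/(1/120 + 1/16) = 14.12 Ω
  Rs1 = R1 + Rp1 (series, joined only at node 1) = 68000 + 14.12 = 68010 Ω
R_eq = 68.01 kΩ

Final answer: 68.01 kΩ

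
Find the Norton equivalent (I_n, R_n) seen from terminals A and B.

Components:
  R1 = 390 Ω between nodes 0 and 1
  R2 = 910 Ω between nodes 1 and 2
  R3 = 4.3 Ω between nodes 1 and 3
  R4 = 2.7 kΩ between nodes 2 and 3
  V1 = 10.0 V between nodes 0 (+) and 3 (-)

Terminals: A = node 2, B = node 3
Find the Thévenin equivalent first; then I_n = V_th/R_th and R_n = R_th.
Step 1 — V_th is the open-circuit voltage V_A - V_B (nothing connected across the terminals).
Nodal analysis, taking node 3 as the 0 V reference.
Source V1 fixes V_0 = 10 V.
KCL at each unknown node (sum of currents leaving = 0; resistances in Ω):
  Node 1: (V_1 - 10)/390 + (V_1 - V_2)/910 + (V_1 - 0)/4.3 = 0
  Node 2: (V_2 - V_1)/910 + (V_2 - 0)/2700 = 0
Collecting terms (coefficients in siemens):
  0.2362·V_1 - 0.001099·V_2 = 0.02564
  0.001469·V_2 - 0.001099·V_1 = 0
Determinant D = (0.2362)(0.001469) - (-0.001099)(-0.001099) = 0.0003459
V_1 = [(0.02564)(0.001469) - (-0.001099)(0)]/D = 0.1089 V
V_2 = [(0.2362)(0) - (0.02564)(-0.001099)]/D = 0.08147 V
V_th = V_2 - V_3 = 0.08147 - 0 = 0.08147 V
Step 2 — R_th: zero the source — replace V1 by a short circuit (node 3 merges into node 0) — and find the resistance seen between A (node 2) and B (node 0).
Reduce the network between node 2 (A) and node 0 (B) by series/parallel combination:
  Rp1 = R1 ‖ R3 (parallel, both between nodes 0 and 1) = 1/(1/390 + 1/4.3) = 4.253 Ω
  Rs1 = R2 + Rp1 (series, joined only at node 1) = 910 + 4.253 = 914.3 Ω
  Rp2 = R4 ‖ Rs1 (parallel, both between nodes 0 and 2) = 1/(1/2700 + 1/914.3) = 683 Ω
R_th = 683 Ω
I_n = V_th/R_th = 0.08147/683 = 0.0001193 A, and R_n = R_th = 683 Ω

Final answer: I_n = 0.0001193 A, R_n = 683 Ω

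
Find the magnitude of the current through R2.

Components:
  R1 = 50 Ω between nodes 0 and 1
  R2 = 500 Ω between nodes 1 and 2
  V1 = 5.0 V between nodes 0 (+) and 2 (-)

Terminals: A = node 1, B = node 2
Nodal analysis, taking node 2 as the 0 V reference.
Source V1 fixes V_0 = 5 V.
KCL at each unknown node (sum of currents leaving = 0; resistances in Ω):
  Node 1: (V_1 - 5)/50 + (V_1 - 0)/500 = 0
Collecting terms: 0.022 × V_1 = 0.1  =>  V_1 = 4.545 V
I_R2 = (V_1 - V_2)/R2 = (4.545 - 0)/500 = 0.009091 A
|I_R2| = 0.009091 A

Final answer: |I_R2| = 0.009091 A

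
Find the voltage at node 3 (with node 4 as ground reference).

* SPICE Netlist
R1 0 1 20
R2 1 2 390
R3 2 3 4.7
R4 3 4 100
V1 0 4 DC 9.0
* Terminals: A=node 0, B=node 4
Nodal analysis, taking node 4 as the 0 V reference.
Source V1 fixes V_0 = 9 V.
KCL at each unknown node (sum of currents leaving = 0; resistances in Ω):
  Node 1: (V_1 - 9)/20 + (V_1 - V_2)/390 = 0
  Node 2: (V_2 - V_1)/390 + (V_2 - V_3)/4.7 = 0
  Node 3: (V_3 - V_2)/4.7 + (V_3 - 0)/100 = 0
Collecting terms (coefficients in siemens):
  0.05256·V_1 - 0.002564·V_2 = 0.45
  0.2153·V_2 - 0.002564·V_1 - 0.2128·V_3 = 0
  0.2228·V_3 - 0.2128·V_2 = 0
Solving these 3 simultaneous equations (Gaussian elimination) gives:
  V_1 = 8.65 V, V_2 = 1.831 V, V_3 = 1.749 V
The requested potential is V_3 = 1.749 V.

Final answer: V_3 = 1.749 V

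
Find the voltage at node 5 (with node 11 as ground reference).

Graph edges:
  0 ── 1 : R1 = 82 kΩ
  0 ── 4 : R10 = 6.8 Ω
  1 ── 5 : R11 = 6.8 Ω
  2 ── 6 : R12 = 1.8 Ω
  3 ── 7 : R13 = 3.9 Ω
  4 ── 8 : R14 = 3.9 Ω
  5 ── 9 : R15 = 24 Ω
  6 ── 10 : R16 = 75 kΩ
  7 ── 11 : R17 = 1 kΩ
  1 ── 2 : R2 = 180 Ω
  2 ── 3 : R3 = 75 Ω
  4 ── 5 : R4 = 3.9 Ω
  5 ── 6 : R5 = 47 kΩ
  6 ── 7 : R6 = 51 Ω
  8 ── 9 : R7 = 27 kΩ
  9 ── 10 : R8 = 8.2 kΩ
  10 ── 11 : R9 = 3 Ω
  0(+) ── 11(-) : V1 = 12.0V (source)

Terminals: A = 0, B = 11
Nodal analysis, taking node 11 as the 0 V reference.
Source V1 fixes V_0 = 12 V.
KCL at each unknown node (sum of currents leaving = 0; resistances in Ω):
  Node 1: (V_1 - 12)/82000 + (V_1 - V_2)/180 + (V_1 - V_5)/6.8 = 0
  Node 2: (V_2 - V_1)/180 + (V_2 - V_3)/75 + (V_2 - V_6)/1.8 = 0
  Node 3: (V_3 - V_2)/75 + (V_3 - V_7)/3.9 = 0
  Node 4: (V_4 - V_5)/3.9 + (V_4 - 12)/6.8 + (V_4 - V_8)/3.9 = 0
  Node 5: (V_5 - V_4)/3.9 + (V_5 - V_6)/47000 + (V_5 - V_1)/6.8 + (V_5 - V_9)/24 = 0
  Node 6: (V_6 - V_5)/47000 + (V_6 - V_7)/51 + (V_6 - V_2)/1.8 + (V_6 - V_10)/75000 = 0
  Node 7: (V_7 - V_6)/51 + (V_7 - V_3)/3.9 + (V_7 - 0)/1000 = 0
  Node 8: (V_8 - V_9)/27000 + (V_8 - V_4)/3.9 = 0
  Node 9: (V_9 - V_8)/27000 + (V_9 - V_10)/8200 + (V_9 - V_5)/24 = 0
  Node 10: (V_10 - V_9)/8200 + (V_10 - 0)/3 + (V_10 - V_6)/75000 = 0
Collecting terms (coefficients in siemens):
  0.1526·V_1 - 0.005556·V_2 - 0.1471·V_5 = 0.0001463
  0.5744·V_2 - 0.005556·V_1 - 0.01333·V_3 - 0.5556·V_6 = 0
  0.2697·V_3 - 0.01333·V_2 - 0.2564·V_7 = 0
  0.6599·V_4 - 0.2564·V_5 - 0.2564·V_8 = 1.765
  0.4452·V_5 - 0.1471·V_1 - 0.2564·V_4 - 0.00002128·V_6 - 0.04167·V_9 = 0
  0.5752·V_6 - 0.5556·V_2 - 0.00002128·V_5 - 0.01961·V_7 - 0.00001333·V_10 = 0
  0.277·V_7 - 0.2564·V_3 - 0.01961·V_6 = 0
  0.2564·V_8 - 0.2564·V_4 - 0.00003704·V_9 = 0
  0.04183·V_9 - 0.04167·V_5 - 0.00003704·V_8 - 0.000122·V_10 = 0
  0.3335·V_10 - 0.00001333·V_6 - 0.000122·V_9 = 0
Solving these 10 simultaneous equations (Gaussian elimination) gives:
  V_1 = 11.81 V, V_2 = 10.04 V, V_3 = 9.75 V, V_4 = 11.92 V
  V_5 = 11.88 V, V_6 = 10.03 V, V_7 = 9.735 V, V_8 = 11.92 V
  V_9 = 11.84 V, V_10 = 0.004733 V
The requested potential is V_5 = 11.88 V.

Final answer: V_5 = 11.88 V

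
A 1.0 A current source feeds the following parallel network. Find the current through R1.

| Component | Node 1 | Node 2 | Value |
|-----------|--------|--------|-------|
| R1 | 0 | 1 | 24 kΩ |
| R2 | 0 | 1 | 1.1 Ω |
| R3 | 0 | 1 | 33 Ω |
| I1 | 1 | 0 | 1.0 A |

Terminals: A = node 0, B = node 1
All resistors sit directly between nodes 0 and 1, so they are in parallel and share one voltage V; the full source current 1 A splits among them.
1/R_par = 1/24000 + 1/1.1 + 1/33 = 0.9394 S  =>  R_par = 1.064 Ω
V = I × R_par = 1 × 1.064 = 1.064 V
I_R1 = V/R1 = 1.064/24000 = 0.00004435 A

Final answer: 4.435e-05 A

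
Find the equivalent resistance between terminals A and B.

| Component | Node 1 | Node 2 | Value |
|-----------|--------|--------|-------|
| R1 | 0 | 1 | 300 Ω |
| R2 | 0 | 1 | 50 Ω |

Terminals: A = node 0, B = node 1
Reduce the network between node 0 (A) and node 1 (B) by series/parallel combination:
  Rp1 = R1 ‖ R2 (parallel, both between nodes 0 and 1) = 1/(1/300 + 1/50) = 42.86 Ω
R_eq = 42.86 Ω

Final answer: 42.86 Ω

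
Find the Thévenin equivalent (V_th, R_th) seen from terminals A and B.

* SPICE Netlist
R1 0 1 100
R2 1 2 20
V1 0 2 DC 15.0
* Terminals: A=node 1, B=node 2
Step 1 — V_th is the open-circuit voltage V_A - V_B (nothing connected across the terminals).
Nodal analysis, taking node 2 as the 0 V reference.
Source V1 fixes V_0 = 15 V.
KCL at each unknown node (sum of currents leaving = 0; resistances in Ω):
  Node 1: (V_1 - 15)/100 + (V_1 - 0)/20 = 0
Collecting terms: 0.06 × V_1 = 0.15  =>  V_1 = 2.5 V
V_th = V_1 - V_2 = 2.5 - 0 = 2.5 V
Step 2 — R_th: zero the source — replace V1 by a short circuit (node 2 merges into node 0) — and find the resistance seen between A (node 1) and B (node 0).
Reduce the network between node 1 (A) and node 0 (B) by series/parallel combination:
  Rp1 = R1 ‖ R2 (parallel, both between nodes 0 and 1) = 1/(1/100 + 1/20) = 16.67 Ω
R_th = 16.67 Ω

Final answer: V_th = 2.5 V, R_th = 16.67 Ω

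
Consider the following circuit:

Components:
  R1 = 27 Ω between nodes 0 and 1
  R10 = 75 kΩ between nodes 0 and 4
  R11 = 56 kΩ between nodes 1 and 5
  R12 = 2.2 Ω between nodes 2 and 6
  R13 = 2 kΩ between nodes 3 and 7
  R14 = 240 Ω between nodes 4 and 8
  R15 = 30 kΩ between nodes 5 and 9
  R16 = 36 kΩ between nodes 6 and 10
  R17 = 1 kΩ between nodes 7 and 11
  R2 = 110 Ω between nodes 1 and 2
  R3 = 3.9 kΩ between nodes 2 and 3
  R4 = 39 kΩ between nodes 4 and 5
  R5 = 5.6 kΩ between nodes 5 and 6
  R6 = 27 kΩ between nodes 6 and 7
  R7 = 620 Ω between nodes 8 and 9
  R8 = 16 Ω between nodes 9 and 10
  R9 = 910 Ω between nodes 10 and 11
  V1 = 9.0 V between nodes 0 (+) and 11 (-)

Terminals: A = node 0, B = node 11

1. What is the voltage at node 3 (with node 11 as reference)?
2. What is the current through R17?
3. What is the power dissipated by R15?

Nodal analysis, taking node 11 as the 0 V reference.
Source V1 fixes V_0 = 9 V.
KCL at each unknown node (sum of currents leaving = 0; resistances in Ω):
  Node 1: (V_1 - 9)/27 + (V_1 - V_2)/110 + (V_1 - V_5)/56000 = 0
  Node 2: (V_2 - V_1)/110 + (V_2 - V_3)/3900 + (V_2 - V_6)/2.2 = 0
  Node 3: (V_3 - V_2)/3900 + (V_3 - V_7)/2000 = 0
  Node 4: (V_4 - V_5)/39000 + (V_4 - 9)/75000 + (V_4 - V_8)/240 = 0
  Node 5: (V_5 - V_4)/39000 + (V_5 - V_6)/5600 + (V_5 - V_1)/56000 + (V_5 - V_9)/30000 = 0
  Node 6: (V_6 - V_5)/5600 + (V_6 - V_7)/27000 + (V_6 - V_2)/2.2 + (V_6 - V_10)/36000 = 0
  Node 7: (V_7 - V_6)/27000 + (V_7 - V_3)/2000 + (V_7 - 0)/1000 = 0
  Node 8: (V_8 - V_9)/620 + (V_8 - V_4)/240 = 0
  Node 9: (V_9 - V_8)/620 + (V_9 - V_10)/16 + (V_9 - V_5)/30000 = 0
  Node 10: (V_10 - V_9)/16 + (V_10 - 0)/910 + (V_10 - V_6)/36000 = 0
Collecting terms (coefficients in siemens):
  0.04615·V_1 - 0.009091·V_2 - 0.00001786·V_5 = 0.3333
  0.4639·V_2 - 0.009091·V_1 - 0.0002564·V_3 - 0.4545·V_6 = 0
  0.0007564·V_3 - 0.0002564·V_2 - 0.0005·V_7 = 0
  0.004206·V_4 - 0.00002564·V_5 - 0.004167·V_8 = 0.00012
  0.0002554·V_5 - 0.00001786·V_1 - 0.00002564·V_4 - 0.0001786·V_6 - 0.00003333·V_9 = 0
  0.4548·V_6 - 0.4545·V_2 - 0.0001786·V_5 - 0.00003704·V_7 - 0.00002778·V_10 = 0
  0.001537·V_7 - 0.0005·V_3 - 0.00003704·V_6 = 0
  0.00578·V_8 - 0.004167·V_4 - 0.001613·V_9 = 0
  0.06415·V_9 - 0.00003333·V_5 - 0.001613·V_8 - 0.0625·V_10 = 0
  0.06363·V_10 - 0.00002778·V_6 - 0.0625·V_9 = 0
Solving these 10 simultaneous equations (Gaussian elimination) gives:
  V_1 = 8.944 V, V_2 = 8.719 V, V_3 = 3.942 V, V_4 = 0.8668 V
  V_5 = 6.891 V, V_6 = 8.717 V, V_7 = 1.492 V, V_8 = 0.8037 V
  V_9 = 0.6407 V, V_10 = 0.6332 V
Part 1:
  Read off the nodal solution: V_3 = 3.942 V
Part 2:
  I_R17 = (V_7 - V_11)/R17 = (1.492 - 0)/1000 = 0.001492 A
  Magnitude: I_R17 = 0.001492 A
Part 3:
  I_R15 = (V_5 - V_9)/R15 = (6.891 - 0.6407)/30000 = 0.0002083 A
  P_R15 = I_R15² × R15 = (0.0002083)² × 30000 = 0.001302 W

Final answers:
1. V_3 = 3.942 V
2. I_R17 = 0.001492 A
3. P_R15 = 0.001302 W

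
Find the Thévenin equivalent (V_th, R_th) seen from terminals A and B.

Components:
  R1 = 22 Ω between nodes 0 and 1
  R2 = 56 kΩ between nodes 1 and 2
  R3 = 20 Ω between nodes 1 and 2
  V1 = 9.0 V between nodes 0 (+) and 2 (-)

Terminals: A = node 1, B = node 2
Step 1 — V_th is the open-circuit voltage V_A - V_B (nothing connected across the terminals).
Nodal analysis, taking node 2 as the 0 V reference.
Source V1 fixes V_0 = 9 V.
KCL at each unknown node (sum of currents leaving = 0; resistances in Ω):
  Node 1: (V_1 - 9)/22 + (V_1 - 0)/56000 + (V_1 - 0)/20 = 0
Collecting terms: 0.09547 × V_1 = 0.4091  =>  V_1 = 4.285 V
V_th = V_1 - V_2 = 4.285 - 0 = 4.285 V
Step 2 — R_th: zero the source — replace V1 by a short circuit (node 2 merges into node 0) — and find the resistance seen between A (node 1) and B (node 0).
Reduce the network between node 1 (A) and node 0 (B) by series/parallel combination:
  Rp1 = R1 ‖ R2 ‖ R3 (parallel, all between nodes 0 and 1) = 1/(1/22 + 1/56000 + 1/20) = 10.47 Ω
R_th = 10.47 Ω

Final answer: V_th = 4.285 V, R_th = 10.47 Ω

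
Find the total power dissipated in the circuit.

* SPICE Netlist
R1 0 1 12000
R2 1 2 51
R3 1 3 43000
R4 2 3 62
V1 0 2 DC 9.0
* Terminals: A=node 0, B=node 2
Nodal analysis, taking node 2 as the 0 V reference.
Source V1 fixes V_0 = 9 V.
KCL at each unknown node (sum of currents leaving = 0; resistances in Ω):
  Node 1: (V_1 - 9)/12000 + (V_1 - 0)/51 + (V_1 - V_3)/43000 = 0
  Node 3: (V_3 - V_1)/43000 + (V_3 - 0)/62 = 0
Collecting terms (coefficients in siemens):
  0.01971·V_1 - 0.00002326·V_3 = 0.00075
  0.01615·V_3 - 0.00002326·V_1 = 0
Determinant D = (0.01971)(0.01615) - (-0.00002326)(-0.00002326) = 0.0003184
V_1 = [(0.00075)(0.01615) - (-0.00002326)(0)]/D = 0.03804 V
V_3 = [(0.01971)(0) - (0.00075)(-0.00002326)]/D = 0.00005477 V
Power in each resistor, P = (ΔV)²/R:
  P_R1 = (9 - 0.03804)²/12000 = 0.006693 W
  P_R2 = (0.03804 - 0)²/51 = 0.00002838 W
  P_R3 = (0.03804 - 0.00005477)²/43000 = 0.00000003356 W
  P_R4 = (0 - 0.00005477)²/62 = 0.00000000004839 W
P_total = P_R1 + P_R2 + P_R3 + P_R4 = 0.006721 W

Final answer: 0.006721 W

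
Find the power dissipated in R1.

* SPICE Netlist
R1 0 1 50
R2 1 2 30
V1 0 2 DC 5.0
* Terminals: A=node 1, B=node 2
Nodal analysis, taking node 2 as the 0 V reference.
Source V1 fixes V_0 = 5 V.
KCL at each unknown node (sum of currents leaving = 0; resistances in Ω):
  Node 1: (V_1 - 5)/50 + (V_1 - 0)/30 = 0
Collecting terms: 0.05333 × V_1 = 0.1  =>  V_1 = 1.875 V
I_R1 = (V_0 - V_1)/R1 = (5 - 1.875)/50 = 0.0625 A
P_R1 = I_R1² × R1 = (0.0625)² × 50 = 0.1953 W

Final answer: 0.1953 W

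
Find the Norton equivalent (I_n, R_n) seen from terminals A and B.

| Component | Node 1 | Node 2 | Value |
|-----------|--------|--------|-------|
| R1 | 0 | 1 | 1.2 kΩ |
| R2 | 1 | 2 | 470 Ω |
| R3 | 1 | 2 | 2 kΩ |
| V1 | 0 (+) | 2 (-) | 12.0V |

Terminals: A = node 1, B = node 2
Find the Thévenin equivalent first; then I_n = V_th/R_th and R_n = R_th.
Step 1 — V_th is the open-circuit voltage V_A - V_B (nothing connected across the terminals).
Nodal analysis, taking node 2 as the 0 V reference.
Source V1 fixes V_0 = 12 V.
KCL at each unknown node (sum of currents leaving = 0; resistances in Ω):
  Node 1: (V_1 - 12)/1200 + (V_1 - 0)/470 + (V_1 - 0)/2000 = 0
Collecting terms: 0.003461 × V_1 = 0.01  =>  V_1 = 2.889 V
V_th = V_1 - V_2 = 2.889 - 0 = 2.889 V
Step 2 — R_th: zero the source — replace V1 by a short circuit (node 2 merges into node 0) — and find the resistance seen between A (node 1) and B (node 0).
Reduce the network between node 1 (A) and node 0 (B) by series/parallel combination:
  Rp1 = R1 ‖ R2 ‖ R3 (parallel, all between nodes 0 and 1) = 1/(1/1200 + 1/470 + 1/2000) = 288.9 Ω
R_th = 288.9 Ω
I_n = V_th/R_th = 2.889/288.9 = 0.01 A, and R_n = R_th = 288.9 Ω

Final answer: I_n = 0.01 A, R_n = 288.9 Ω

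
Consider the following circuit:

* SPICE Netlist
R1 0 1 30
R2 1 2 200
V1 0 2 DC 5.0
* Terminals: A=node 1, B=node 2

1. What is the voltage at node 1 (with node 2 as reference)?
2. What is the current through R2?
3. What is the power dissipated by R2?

Nodal analysis, taking node 2 as the 0 V reference.
Source V1 fixes V_0 = 5 V.
KCL at each unknown node (sum of currents leaving = 0; resistances in Ω):
  Node 1: (V_1 - 5)/30 + (V_1 - 0)/200 = 0
Collecting terms: 0.03833 × V_1 = 0.1667  =>  V_1 = 4.348 V
Part 1:
  Read off the nodal solution: V_1 = 4.348 V
Part 2:
  I_R2 = (V_1 - V_2)/R2 = (4.348 - 0)/200 = 0.02174 A
  Magnitude: I_R2 = 0.02174 A
Part 3:
  I_R2 = (V_1 - V_2)/R2 = (4.348 - 0)/200 = 0.02174 A
  P_R2 = I_R2² × R2 = (0.02174)² × 200 = 0.09452 W

Final answers:
1. V_1 = 4.348 V
2. I_R2 = 0.02174 A
3. P_R2 = 0.09452 W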